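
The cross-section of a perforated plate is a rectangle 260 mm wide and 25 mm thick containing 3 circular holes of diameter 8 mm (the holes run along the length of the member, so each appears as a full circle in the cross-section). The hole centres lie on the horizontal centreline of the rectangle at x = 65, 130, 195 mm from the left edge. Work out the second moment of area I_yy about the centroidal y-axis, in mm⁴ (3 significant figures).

Split into non-overlapping primitives; take the origin at the lower-left of the bounding box.
Plate: 260 × 25, A = 6 500 mm², x = 130 mm, Ī = 36 616 667 mm⁴.
Hole 1 (subtracted): ⌀8, A = 50.265 mm², x = 65 mm, Ī = 201.06 mm⁴.
Hole 2 (subtracted): ⌀8, A = 50.265 mm², x = 130 mm, Ī = 201.06 mm⁴.
Hole 3 (subtracted): ⌀8, A = 50.265 mm², x = 195 mm, Ī = 201.06 mm⁴.
By symmetry the centroid is at mid-width, x̄ = 130 mm.
Transfer each piece to the centroidal y-axis using Ī + A·d² with d = x − 130:
  plate: d = 0 mm → contributes +36 616 667 mm⁴
  hole 1: d = -65 mm → contributes −212 573 mm⁴
  hole 2: d = 0 mm → contributes −201.06 mm⁴
  hole 3: d = 65 mm → contributes −212 573 mm⁴
Total I = 36 191 320 mm⁴.

I_yy ≈ 3.62 × 10⁷ mm⁴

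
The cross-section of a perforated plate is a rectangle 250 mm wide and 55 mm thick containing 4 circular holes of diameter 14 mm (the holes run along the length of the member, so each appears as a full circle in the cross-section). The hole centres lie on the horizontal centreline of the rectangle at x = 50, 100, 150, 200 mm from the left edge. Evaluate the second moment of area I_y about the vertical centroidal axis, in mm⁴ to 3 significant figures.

I_y ≈ 6.97 × 10⁷ mm⁴

Treat the section as a set of non-overlapping primitives; coordinates are from the bounding-box lower-left.
Plate: 250 × 55, A = 13 750 mm², x = 125 mm, Ī = 71 614 583 mm⁴.
Hole 1 (subtracted): ⌀14, A = 153.94 mm², x = 50 mm, Ī = 1885.7 mm⁴.
Hole 2 (subtracted): ⌀14, A = 153.94 mm², x = 100 mm, Ī = 1885.7 mm⁴.
Hole 3 (subtracted): ⌀14, A = 153.94 mm², x = 150 mm, Ī = 1885.7 mm⁴.
Hole 4 (subtracted): ⌀14, A = 153.94 mm², x = 200 mm, Ī = 1885.7 mm⁴.
By symmetry the centroid is at mid-width, x̄ = 125 mm.
Transfer each piece to the vertical centroidal axis using Ī + A·d² with d = x − 125:
  plate: d = 0 mm → contributes +71 614 583 mm⁴
  hole 1: d = -75 mm → contributes −867 787 mm⁴
  hole 2: d = -25 mm → contributes −98 097 mm⁴
  hole 3: d = 25 mm → contributes −98 097 mm⁴
  hole 4: d = 75 mm → contributes −867 787 mm⁴
Total I = 69 682 815 mm⁴.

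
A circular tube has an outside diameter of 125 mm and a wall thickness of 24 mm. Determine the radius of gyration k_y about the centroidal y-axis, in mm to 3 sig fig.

k_y ≈ 36.7 mm

Break the section into simple shapes (no overlaps), measuring from the bottom-left corner of the bounding box.
Outer circle: ⌀125, A = 12 272 mm², x = 62.5 mm, Ī = 11 984 225 mm⁴.
Bore (subtracted): ⌀77, A = 4656.6 mm², x = 62.5 mm, Ī = 1 725 571 mm⁴.
By symmetry the centroid is at mid-width, x̄ = 62.5 mm.
All pieces are centred on the centroidal y-axis, so I = ΣĪ (holes subtracted) = 10 258 654 mm⁴.
Radius of gyration: k = √(I/A) = √(10 258 654 / 7615.2) = 36.703 mm.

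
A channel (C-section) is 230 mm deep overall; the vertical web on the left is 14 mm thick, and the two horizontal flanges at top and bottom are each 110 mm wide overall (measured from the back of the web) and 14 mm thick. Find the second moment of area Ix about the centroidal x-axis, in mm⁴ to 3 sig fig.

Break the section into simple shapes (no overlaps), measuring from the bottom-left corner of the bounding box.
Web: 14 × 230, A = 3 220 mm², y = 115 mm, Ī = 14 194 833 mm⁴.
Top flange (beyond web): 96 × 14, A = 1 344 mm², y = 223 mm, Ī = 21 952 mm⁴.
Bottom flange (beyond web): 96 × 14, A = 1 344 mm², y = 7 mm, Ī = 21 952 mm⁴.
By symmetry the centroid is at mid-height, ȳ = 115 mm.
Transfer each piece to the centroidal x-axis using Ī + A·d² with d = y − 115:
  web: d = 0 mm → contributes +14 194 833 mm⁴
  top flange (beyond web): d = 108 mm → contributes +15 698 368 mm⁴
  bottom flange (beyond web): d = -108 mm → contributes +15 698 368 mm⁴
Total I = 45 591 569 mm⁴.

Ix ≈ 4.56 × 10⁷ mm⁴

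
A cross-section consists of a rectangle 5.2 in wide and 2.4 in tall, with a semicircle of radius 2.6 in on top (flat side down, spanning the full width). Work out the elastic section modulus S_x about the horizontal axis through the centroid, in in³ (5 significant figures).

S_x ≈ 15.121 in³

Break the section into simple shapes (no overlaps), measuring from the bottom-left corner of the bounding box.
Rectangular body: 5.2 × 2.4, A = 12.48 in², y = 1.2 in, Ī = 5.9904 in⁴.
Semicircular cap: semicircle r = 2.6, A = 10.61858 in², y = 3.503474 in, Ī = 5.01563 in⁴.
Centroid: ȳ = ΣA·y / ΣA = 2.258924 in.
Transfer each piece to the horizontal axis through the centroid using Ī + A·d² with d = y − 2.258924:
  rectangular body: d = -1.058924 in → contributes +19.98446 in⁴
  semicircular cap: d = 1.244551 in → contributes +21.46282 in⁴
Total I = 41.44728 in⁴.
Extreme fibre distance c = 2.741076 in; S = I/c = 15.12081 in³.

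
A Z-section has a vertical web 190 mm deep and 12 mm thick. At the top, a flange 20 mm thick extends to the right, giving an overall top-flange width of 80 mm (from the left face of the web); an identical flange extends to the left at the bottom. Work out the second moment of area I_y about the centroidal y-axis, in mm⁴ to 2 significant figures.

Break the section into simple shapes (no overlaps), measuring from the bottom-left corner of the bounding box.
Web: 12 × 190, A = 2 280 mm², x = 74 mm, Ī = 27 360 mm⁴.
Top flange (beyond web): 68 × 20, A = 1 360 mm², x = 114 mm, Ī = 524 053 mm⁴.
Bottom flange (beyond web): 68 × 20, A = 1 360 mm², x = 34 mm, Ī = 524 053 mm⁴.
Centroid: x̄ = ΣA·x / ΣA = 74 mm.
Transfer each piece to the centroidal y-axis using Ī + A·d² with d = x − 74:
  web: d = 0 mm → contributes +27 360 mm⁴
  top flange (beyond web): d = 40 mm → contributes +2 700 053 mm⁴
  bottom flange (beyond web): d = -40 mm → contributes +2 700 053 mm⁴
Total I = 5 427 467 mm⁴.

I_y ≈ 5.4 × 10⁶ mm⁴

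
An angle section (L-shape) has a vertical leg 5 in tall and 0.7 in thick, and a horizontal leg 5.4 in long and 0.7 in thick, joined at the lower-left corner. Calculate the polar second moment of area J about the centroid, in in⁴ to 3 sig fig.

J ≈ 33.8 in⁴

Decompose the section into non-overlapping parts with the origin at the bottom-left of its bounding rectangle.
Vertical leg: 0.7 × 5, A = 3.5 in², y = 2.5 in, Ī = 7.2917 in⁴.
Horizontal leg (remainder): 4.7 × 0.7, A = 3.29 in², y = 0.35 in, Ī = 0.13434 in⁴.
Centroid: ȳ = ΣA·y / ΣA = 1.4582 in.
Transfer each piece to the centroidal x-axis using Ī + A·d² with d = y − 1.4582:
  vertical leg: d = 1.0418 in → contributes +11.09 in⁴
  horizontal leg (remainder): d = -1.1082 in → contributes +4.1752 in⁴
Total I = 15.265 in⁴.
For the y-axis: x̄ = 1.6582 in.
Repeating about the centroidal y-axis gives I_y = 18.562 in⁴.
Polar second moment: J = I_x + I_y = 33.827 in⁴.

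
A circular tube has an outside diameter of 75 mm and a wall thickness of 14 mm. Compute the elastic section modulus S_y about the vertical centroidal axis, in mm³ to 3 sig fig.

S_y ≈ 3.50 × 10⁴ mm³

Treat the section as a set of non-overlapping primitives; coordinates are from the bounding-box lower-left.
Outer circle: ⌀75, A = 4417.9 mm², x = 37.5 mm, Ī = 1 553 156 mm⁴.
Bore (subtracted): ⌀47, A = 1734.9 mm², x = 37.5 mm, Ī = 239 531 mm⁴.
By symmetry the centroid is at mid-width, x̄ = 37.5 mm.
All pieces are centred on the vertical centroidal axis, so I = ΣĪ (holes subtracted) = 1 313 625 mm⁴.
Extreme fibre distance c = 37.5 mm; S = I/c = 35 030 mm³.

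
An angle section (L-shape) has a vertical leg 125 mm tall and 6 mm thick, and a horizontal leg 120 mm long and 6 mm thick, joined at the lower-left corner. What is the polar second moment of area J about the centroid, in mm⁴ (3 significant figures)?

Split into non-overlapping primitives; take the origin at the lower-left of the bounding box.
Vertical leg: 6 × 125, A = 750 mm², y = 62.5 mm, Ī = 976 563 mm⁴.
Horizontal leg (remainder): 114 × 6, A = 684 mm², y = 3 mm, Ī = 2 052 mm⁴.
Centroid: ȳ = ΣA·y / ΣA = 34.119 mm.
Transfer each piece to the centroidal x-axis using Ī + A·d² with d = y − 34.119:
  vertical leg: d = 28.381 mm → contributes +1 580 663 mm⁴
  horizontal leg (remainder): d = -31.119 mm → contributes +664 443 mm⁴
Total I = 2 245 106 mm⁴.
For the y-axis: x̄ = 31.619 mm.
Repeating about the centroidal y-axis gives I_y = 2 030 888 mm⁴.
Polar second moment: J = I_x + I_y = 4 275 994 mm⁴.

J ≈ 4.28 × 10⁶ mm⁴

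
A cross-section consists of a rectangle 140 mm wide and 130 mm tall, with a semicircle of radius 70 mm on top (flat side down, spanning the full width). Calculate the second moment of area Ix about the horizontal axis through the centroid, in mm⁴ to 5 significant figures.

Split into non-overlapping primitives; take the origin at the lower-left of the bounding box.
Rectangular body: 140 × 130, A = 18 200 mm², y = 65 mm, Ī = 25 631 667 mm⁴.
Semicircular cap: semicircle r = 70, A = 7696.902 mm², y = 159.7089 mm, Ī = 2 635 265 mm⁴.
Centroid: ȳ = ΣA·y / ΣA = 93.14875 mm.
Transfer each piece to the horizontal axis through the centroid using Ī + A·d² with d = y − 93.14875:
  rectangular body: d = -28.14875 mm → contributes +40 052 470 mm⁴
  semicircular cap: d = 66.56018 mm → contributes +36 734 520 mm⁴
Total I = 76 786 991 mm⁴.

Ix ≈ 7.6787 × 10⁷ mm⁴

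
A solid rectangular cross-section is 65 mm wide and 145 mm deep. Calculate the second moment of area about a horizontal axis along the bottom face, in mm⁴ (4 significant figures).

The section: 65 × 145, A = 9 425 mm², y = 72.5 mm, Ī = 16 513 385 mm⁴.
Transfer it to the bottom edge using Ī + A·d² with d = y − 0:
  the section: d = 72.5 mm → contributes +66 053 542 mm⁴
Total I = 66 053 542 mm⁴.

I_base ≈ 6.605 × 10⁷ mm⁴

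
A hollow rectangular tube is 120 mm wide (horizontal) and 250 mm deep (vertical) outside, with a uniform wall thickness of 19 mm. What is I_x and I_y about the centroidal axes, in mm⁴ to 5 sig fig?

I_x ≈ 9.1141 × 10⁷ mm⁴, I_y ≈ 2.6259 × 10⁷ mm⁴

Decompose the section into non-overlapping parts with the origin at the bottom-left of its bounding rectangle.
Outer rectangle: 120 × 250, A = 30 000 mm², y = 125 mm, Ī = 156 250 000 mm⁴.
Inner void (subtracted): 82 × 212, A = 17 384 mm², y = 125 mm, Ī = 65 108 875 mm⁴.
By symmetry the centroid is at mid-height, ȳ = 125 mm.
All pieces are centred on the centroidal x-axis, so I = ΣĪ (holes subtracted) = 91 141 125 mm⁴.
Repeating about the centroidal y-axis gives I_y = 26 259 165 mm⁴.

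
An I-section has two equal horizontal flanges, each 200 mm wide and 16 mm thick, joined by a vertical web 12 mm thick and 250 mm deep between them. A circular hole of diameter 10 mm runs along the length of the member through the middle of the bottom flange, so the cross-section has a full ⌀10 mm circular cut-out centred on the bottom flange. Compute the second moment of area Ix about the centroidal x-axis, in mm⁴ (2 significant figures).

Ix ≈ 1.3 × 10⁸ mm⁴

Break the section into simple shapes (no overlaps), measuring from the bottom-left corner of the bounding box.
Bottom flange: 200 × 16, A = 3 200 mm², y = 8 mm, Ī = 68 267 mm⁴.
Web: 12 × 250, A = 3 000 mm², y = 141 mm, Ī = 15 625 000 mm⁴.
Top flange: 200 × 16, A = 3 200 mm², y = 274 mm, Ī = 68 267 mm⁴.
Hole (subtracted): ⌀10, A = 78.54 mm², y = 8 mm, Ī = 490.9 mm⁴.
Centroid: ȳ = ΣA·y / ΣA = 142.1 mm.
Transfer each piece to the centroidal x-axis using Ī + A·d² with d = y − 142.1:
  bottom flange: d = -134.1 mm → contributes +57 630 955 mm⁴
  web: d = -1.121 mm → contributes +15 628 767 mm⁴
  top flange: d = 131.9 mm → contributes +55 723 215 mm⁴
  hole: d = -134.1 mm → contributes −1 413 292 mm⁴
Total I = 127 569 646 mm⁴.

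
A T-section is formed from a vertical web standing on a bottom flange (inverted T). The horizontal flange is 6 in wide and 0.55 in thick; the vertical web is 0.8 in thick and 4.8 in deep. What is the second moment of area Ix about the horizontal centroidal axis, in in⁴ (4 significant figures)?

Ix ≈ 20.16 in⁴

Split into non-overlapping primitives; take the origin at the lower-left of the bounding box.
Flange: 6 × 0.55, A = 3.3 in², y = 0.275 in, Ī = 0.0831875 in⁴.
Web: 0.8 × 4.8, A = 3.84 in², y = 2.95 in, Ī = 7.3728 in⁴.
Centroid: ȳ = ΣA·y / ΣA = 1.71366 in.
Transfer each piece to the horizontal centroidal axis using Ī + A·d² with d = y − 1.71366:
  flange: d = -1.43866 in → contributes +6.91329 in⁴
  web: d = 1.23634 in → contributes +13.2424 in⁴
Total I = 20.1557 in⁴.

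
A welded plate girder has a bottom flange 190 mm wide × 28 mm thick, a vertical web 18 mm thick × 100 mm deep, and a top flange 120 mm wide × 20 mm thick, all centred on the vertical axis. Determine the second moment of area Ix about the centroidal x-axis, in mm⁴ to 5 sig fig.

Ix ≈ 2.8303 × 10⁷ mm⁴

Split into non-overlapping primitives; take the origin at the lower-left of the bounding box.
Bottom plate: 190 × 28, A = 5 320 mm², y = 14 mm, Ī = 347573.3 mm⁴.
Web plate: 18 × 100, A = 1 800 mm², y = 78 mm, Ī = 1 500 000 mm⁴.
Top plate: 120 × 20, A = 2 400 mm², y = 138 mm, Ī = 80 000 mm⁴.
Centroid: ȳ = ΣA·y / ΣA = 57.36134 mm.
Transfer each piece to the centroidal x-axis using Ī + A·d² with d = y − 57.36134:
  bottom plate: d = -43.36134 mm → contributes +10 350 270 mm⁴
  web plate: d = 20.63866 mm → contributes +2 266 717 mm⁴
  top plate: d = 80.63866 mm → contributes +15 686 223 mm⁴
Total I = 28 303 210 mm⁴.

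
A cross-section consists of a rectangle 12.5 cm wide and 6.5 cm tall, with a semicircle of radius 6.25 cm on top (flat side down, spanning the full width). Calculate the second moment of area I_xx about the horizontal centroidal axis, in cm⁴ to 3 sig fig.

I_xx ≈ 1670 cm⁴

Treat the section as a set of non-overlapping primitives; coordinates are from the bounding-box lower-left.
Rectangular body: 12.5 × 6.5, A = 81.25 cm², y = 3.25 cm, Ī = 286.07 cm⁴.
Semicircular cap: semicircle r = 6.25, A = 61.359 cm², y = 9.1526 cm, Ī = 167.48 cm⁴.
Centroid: ȳ = ΣA·y / ΣA = 5.7897 cm.
Transfer each piece to the horizontal centroidal axis using Ī + A·d² with d = y − 5.7897:
  rectangular body: d = -2.5397 cm → contributes +810.12 cm⁴
  semicircular cap: d = 3.3629 cm → contributes +861.41 cm⁴
Total I = 1671.5 cm⁴.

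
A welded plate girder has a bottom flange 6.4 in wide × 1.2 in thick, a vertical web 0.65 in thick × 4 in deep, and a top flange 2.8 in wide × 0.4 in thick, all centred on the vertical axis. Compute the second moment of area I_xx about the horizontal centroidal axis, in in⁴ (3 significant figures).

I_xx ≈ 34.9 in⁴

Decompose the section into non-overlapping parts with the origin at the bottom-left of its bounding rectangle.
Bottom plate: 6.4 × 1.2, A = 7.68 in², y = 0.6 in, Ī = 0.9216 in⁴.
Web plate: 0.65 × 4, A = 2.6 in², y = 3.2 in, Ī = 3.4667 in⁴.
Top plate: 2.8 × 0.4, A = 1.12 in², y = 5.4 in, Ī = 0.014933 in⁴.
Centroid: ȳ = ΣA·y / ΣA = 1.6646 in.
Transfer each piece to the horizontal centroidal axis using Ī + A·d² with d = y − 1.6646:
  bottom plate: d = -1.0646 in → contributes +9.6253 in⁴
  web plate: d = 1.5354 in → contributes +9.5964 in⁴
  top plate: d = 3.7354 in → contributes +15.643 in⁴
Total I = 34.864 in⁴.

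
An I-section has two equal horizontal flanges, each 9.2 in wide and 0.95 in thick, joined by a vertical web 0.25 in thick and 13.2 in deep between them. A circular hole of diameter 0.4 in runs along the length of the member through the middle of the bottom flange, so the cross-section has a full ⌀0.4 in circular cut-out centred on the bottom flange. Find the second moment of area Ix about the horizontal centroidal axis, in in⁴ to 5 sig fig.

Break the section into simple shapes (no overlaps), measuring from the bottom-left corner of the bounding box.
Bottom flange: 9.2 × 0.95, A = 8.74 in², y = 0.475 in, Ī = 0.6573208 in⁴.
Web: 0.25 × 13.2, A = 3.3 in², y = 7.55 in, Ī = 47.916 in⁴.
Top flange: 9.2 × 0.95, A = 8.74 in², y = 14.625 in, Ī = 0.6573208 in⁴.
Hole (subtracted): ⌀0.4, A = 0.1256637 in², y = 0.475 in, Ī = 0.001256637 in⁴.
Centroid: ȳ = ΣA·y / ΣA = 7.593045 in.
Transfer each piece to the horizontal centroidal axis using Ī + A·d² with d = y − 7.593045:
  bottom flange: d = -7.118045 in → contributes +443.4831 in⁴
  web: d = -0.04304523 in → contributes +47.92211 in⁴
  top flange: d = 7.031955 in → contributes +432.8362 in⁴
  hole: d = -7.118045 in → contributes −6.368205 in⁴
Total I = 917.8733 in⁴.

Ix ≈ 917.87 in⁴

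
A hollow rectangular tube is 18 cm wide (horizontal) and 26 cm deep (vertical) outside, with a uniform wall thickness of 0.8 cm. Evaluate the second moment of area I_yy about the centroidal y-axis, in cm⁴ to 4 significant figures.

Treat the section as a set of non-overlapping primitives; coordinates are from the bounding-box lower-left.
Outer rectangle: 18 × 26, A = 468 cm², x = 9 cm, Ī = 12 636 cm⁴.
Inner void (subtracted): 16.4 × 24.4, A = 400.16 cm², x = 9 cm, Ī = 8968.92 cm⁴.
By symmetry the centroid is at mid-width, x̄ = 9 cm.
All pieces are centred on the centroidal y-axis, so I = ΣĪ (holes subtracted) = 3667.08 cm⁴.

I_yy ≈ 3667 cm⁴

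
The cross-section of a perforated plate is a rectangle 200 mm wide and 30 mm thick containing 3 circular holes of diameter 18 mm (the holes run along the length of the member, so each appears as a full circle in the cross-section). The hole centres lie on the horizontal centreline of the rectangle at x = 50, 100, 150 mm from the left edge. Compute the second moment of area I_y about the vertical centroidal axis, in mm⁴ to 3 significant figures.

I_y ≈ 1.87 × 10⁷ mm⁴

Split into non-overlapping primitives; take the origin at the lower-left of the bounding box.
Plate: 200 × 30, A = 6 000 mm², x = 100 mm, Ī = 20 000 000 mm⁴.
Hole 1 (subtracted): ⌀18, A = 254.47 mm², x = 50 mm, Ī = 5 153 mm⁴.
Hole 2 (subtracted): ⌀18, A = 254.47 mm², x = 100 mm, Ī = 5 153 mm⁴.
Hole 3 (subtracted): ⌀18, A = 254.47 mm², x = 150 mm, Ī = 5 153 mm⁴.
By symmetry the centroid is at mid-width, x̄ = 100 mm.
Transfer each piece to the vertical centroidal axis using Ī + A·d² with d = x − 100:
  plate: d = 0 mm → contributes +20 000 000 mm⁴
  hole 1: d = -50 mm → contributes −641 326 mm⁴
  hole 2: d = 0 mm → contributes −5 153 mm⁴
  hole 3: d = 50 mm → contributes −641 326 mm⁴
Total I = 18 712 196 mm⁴.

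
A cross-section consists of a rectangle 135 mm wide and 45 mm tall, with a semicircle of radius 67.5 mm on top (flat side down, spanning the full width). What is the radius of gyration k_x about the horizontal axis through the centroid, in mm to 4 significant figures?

Decompose the section into non-overlapping parts with the origin at the bottom-left of its bounding rectangle.
Rectangular body: 135 × 45, A = 6 075 mm², y = 22.5 mm, Ī = 1 025 156 mm⁴.
Semicircular cap: semicircle r = 67.5, A = 7156.94 mm², y = 73.6479 mm, Ī = 2 278 490 mm⁴.
Centroid: ȳ = ΣA·y / ΣA = 50.1651 mm.
Transfer each piece to the horizontal axis through the centroid using Ī + A·d² with d = y − 50.1651:
  rectangular body: d = -27.6651 mm → contributes +5 674 691 mm⁴
  semicircular cap: d = 23.4828 mm → contributes +6 225 138 mm⁴
Total I = 11 899 828 mm⁴.
Radius of gyration: k = √(I/A) = √(11 899 828 / 13231.9) = 29.9888 mm.

k_x ≈ 29.99 mm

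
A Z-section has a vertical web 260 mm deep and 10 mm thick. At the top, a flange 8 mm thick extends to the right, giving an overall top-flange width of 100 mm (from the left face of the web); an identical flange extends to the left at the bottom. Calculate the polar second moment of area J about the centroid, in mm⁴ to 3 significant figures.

Split into non-overlapping primitives; take the origin at the lower-left of the bounding box.
Web: 10 × 260, A = 2 600 mm², y = 130 mm, Ī = 14 646 667 mm⁴.
Top flange (beyond web): 90 × 8, A = 720 mm², y = 256 mm, Ī = 3 840 mm⁴.
Bottom flange (beyond web): 90 × 8, A = 720 mm², y = 4 mm, Ī = 3 840 mm⁴.
Centroid: ȳ = ΣA·y / ΣA = 130 mm.
Transfer each piece to the centroidal x-axis using Ī + A·d² with d = y − 130:
  web: d = 0 mm → contributes +14 646 667 mm⁴
  top flange (beyond web): d = 126 mm → contributes +11 434 560 mm⁴
  bottom flange (beyond web): d = -126 mm → contributes +11 434 560 mm⁴
Total I = 37 515 787 mm⁴.
For the y-axis: x̄ = 95 mm.
Repeating about the centroidal y-axis gives I_y = 4 593 667 mm⁴.
Polar second moment: J = I_x + I_y = 42 109 453 mm⁴.

J ≈ 4.21 × 10⁷ mm⁴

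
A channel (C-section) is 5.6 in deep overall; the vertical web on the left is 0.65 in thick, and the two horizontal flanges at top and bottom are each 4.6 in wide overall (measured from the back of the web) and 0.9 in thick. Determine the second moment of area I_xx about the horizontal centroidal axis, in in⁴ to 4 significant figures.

I_xx ≈ 49.26 in⁴

Break the section into simple shapes (no overlaps), measuring from the bottom-left corner of the bounding box.
Web: 0.65 × 5.6, A = 3.64 in², y = 2.8 in, Ī = 9.51253 in⁴.
Top flange (beyond web): 3.95 × 0.9, A = 3.555 in², y = 5.15 in, Ī = 0.239963 in⁴.
Bottom flange (beyond web): 3.95 × 0.9, A = 3.555 in², y = 0.45 in, Ī = 0.239963 in⁴.
By symmetry the centroid is at mid-height, ȳ = 2.8 in.
Transfer each piece to the horizontal centroidal axis using Ī + A·d² with d = y − 2.8:
  web: d = 0 in → contributes +9.51253 in⁴
  top flange (beyond web): d = 2.35 in → contributes +19.8725 in⁴
  bottom flange (beyond web): d = -2.35 in → contributes +19.8725 in⁴
Total I = 49.2574 in⁴.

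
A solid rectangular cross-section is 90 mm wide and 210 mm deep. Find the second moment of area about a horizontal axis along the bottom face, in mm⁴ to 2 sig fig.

The section: 90 × 210, A = 18 900 mm², y = 105 mm, Ī = 69 457 500 mm⁴.
Transfer it to a horizontal axis along the bottom face using Ī + A·d² with d = y − 0:
  the section: d = 105 mm → contributes +277 830 000 mm⁴
Total I = 277 830 000 mm⁴.

I_base ≈ 2.8 × 10⁸ mm⁴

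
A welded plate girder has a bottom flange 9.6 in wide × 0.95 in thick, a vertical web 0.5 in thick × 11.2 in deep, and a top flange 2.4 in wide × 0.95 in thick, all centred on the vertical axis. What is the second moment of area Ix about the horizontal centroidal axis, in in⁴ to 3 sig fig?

Ix ≈ 379 in⁴

Treat the section as a set of non-overlapping primitives; coordinates are from the bounding-box lower-left.
Bottom plate: 9.6 × 0.95, A = 9.12 in², y = 0.475 in, Ī = 0.6859 in⁴.
Web plate: 0.5 × 11.2, A = 5.6 in², y = 6.55 in, Ī = 58.539 in⁴.
Top plate: 2.4 × 0.95, A = 2.28 in², y = 12.625 in, Ī = 0.17148 in⁴.
Centroid: ȳ = ΣA·y / ΣA = 4.1057 in.
Transfer each piece to the horizontal centroidal axis using Ī + A·d² with d = y − 4.1057:
  bottom plate: d = -3.6307 in → contributes +120.91 in⁴
  web plate: d = 2.4443 in → contributes +91.996 in⁴
  top plate: d = 8.5193 in → contributes +165.65 in⁴
Total I = 378.55 in⁴.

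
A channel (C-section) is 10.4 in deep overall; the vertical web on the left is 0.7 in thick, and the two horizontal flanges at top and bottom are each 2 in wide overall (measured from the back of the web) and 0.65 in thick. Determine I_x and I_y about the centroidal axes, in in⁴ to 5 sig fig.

I_x ≈ 105.84 in⁴, I_y ≈ 1.9069 in⁴

Break the section into simple shapes (no overlaps), measuring from the bottom-left corner of the bounding box.
Web: 0.7 × 10.4, A = 7.28 in², y = 5.2 in, Ī = 65.61707 in⁴.
Top flange (beyond web): 1.3 × 0.65, A = 0.845 in², y = 10.075 in, Ī = 0.02975104 in⁴.
Bottom flange (beyond web): 1.3 × 0.65, A = 0.845 in², y = 0.325 in, Ī = 0.02975104 in⁴.
By symmetry the centroid is at mid-height, ȳ = 5.2 in.
Transfer each piece to the centroidal x-axis using Ī + A·d² with d = y − 5.2:
  web: d = 0 in → contributes +65.61707 in⁴
  top flange (beyond web): d = 4.875 in → contributes +20.1117 in⁴
  bottom flange (beyond web): d = -4.875 in → contributes +20.1117 in⁴
Total I = 105.8405 in⁴.
For the y-axis: x̄ = 0.5384058 in.
Repeating about the centroidal y-axis gives I_y = 1.906869 in⁴.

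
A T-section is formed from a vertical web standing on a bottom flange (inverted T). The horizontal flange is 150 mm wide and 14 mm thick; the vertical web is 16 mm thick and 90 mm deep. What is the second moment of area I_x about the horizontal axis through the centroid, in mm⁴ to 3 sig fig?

I_x ≈ 3.32 × 10⁶ mm⁴

Decompose the section into non-overlapping parts with the origin at the bottom-left of its bounding rectangle.
Flange: 150 × 14, A = 2 100 mm², y = 7 mm, Ī = 34 300 mm⁴.
Web: 16 × 90, A = 1 440 mm², y = 59 mm, Ī = 972 000 mm⁴.
Centroid: ȳ = ΣA·y / ΣA = 28.153 mm.
Transfer each piece to the horizontal axis through the centroid using Ī + A·d² with d = y − 28.153:
  flange: d = -21.153 mm → contributes +973 903 mm⁴
  web: d = 30.847 mm → contributes +2 342 255 mm⁴
Total I = 3 316 158 mm⁴.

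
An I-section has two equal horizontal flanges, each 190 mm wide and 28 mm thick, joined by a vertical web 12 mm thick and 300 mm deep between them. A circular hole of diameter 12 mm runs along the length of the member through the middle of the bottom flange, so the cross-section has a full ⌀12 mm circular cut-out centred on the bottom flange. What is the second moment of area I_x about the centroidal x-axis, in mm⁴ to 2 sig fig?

Treat the section as a set of non-overlapping primitives; coordinates are from the bounding-box lower-left.
Bottom flange: 190 × 28, A = 5 320 mm², y = 14 mm, Ī = 347 573 mm⁴.
Web: 12 × 300, A = 3 600 mm², y = 178 mm, Ī = 27 000 000 mm⁴.
Top flange: 190 × 28, A = 5 320 mm², y = 342 mm, Ī = 347 573 mm⁴.
Hole (subtracted): ⌀12, A = 113.1 mm², y = 14 mm, Ī = 1 018 mm⁴.
Centroid: ȳ = ΣA·y / ΣA = 179.3 mm.
Transfer each piece to the centroidal x-axis using Ī + A·d² with d = y − 179.3:
  bottom flange: d = -165.3 mm → contributes +145 734 515 mm⁴
  web: d = -1.313 mm → contributes +27 006 206 mm⁴
  top flange: d = 162.7 mm → contributes +141 152 413 mm⁴
  hole: d = -165.3 mm → contributes −3 091 784 mm⁴
Total I = 310 801 350 mm⁴.

I_x ≈ 3.1 × 10⁸ mm⁴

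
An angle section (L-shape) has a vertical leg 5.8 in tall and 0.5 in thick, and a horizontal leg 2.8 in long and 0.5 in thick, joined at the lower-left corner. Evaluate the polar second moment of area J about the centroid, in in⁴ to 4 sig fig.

J ≈ 16.12 in⁴

Split into non-overlapping primitives; take the origin at the lower-left of the bounding box.
Vertical leg: 0.5 × 5.8, A = 2.9 in², y = 2.9 in, Ī = 8.12967 in⁴.
Horizontal leg (remainder): 2.3 × 0.5, A = 1.15 in², y = 0.25 in, Ī = 0.0239583 in⁴.
Centroid: ȳ = ΣA·y / ΣA = 2.14753 in.
Transfer each piece to the centroidal x-axis using Ī + A·d² with d = y − 2.14753:
  vertical leg: d = 0.752469 in → contributes +9.77168 in⁴
  horizontal leg (remainder): d = -1.89753 in → contributes +4.16468 in⁴
Total I = 13.9364 in⁴.
For the y-axis: x̄ = 0.647531 in.
Repeating about the centroidal y-axis gives I_y = 2.18135 in⁴.
Polar second moment: J = I_x + I_y = 16.1177 in⁴.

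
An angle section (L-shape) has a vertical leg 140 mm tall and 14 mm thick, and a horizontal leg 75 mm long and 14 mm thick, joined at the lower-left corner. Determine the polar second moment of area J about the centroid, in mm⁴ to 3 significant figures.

Split into non-overlapping primitives; take the origin at the lower-left of the bounding box.
Vertical leg: 14 × 140, A = 1 960 mm², y = 70 mm, Ī = 3 201 333 mm⁴.
Horizontal leg (remainder): 61 × 14, A = 854 mm², y = 7 mm, Ī = 13 949 mm⁴.
Centroid: ȳ = ΣA·y / ΣA = 50.881 mm.
Transfer each piece to the centroidal x-axis using Ī + A·d² with d = y − 50.881:
  vertical leg: d = 19.119 mm → contributes +3 917 814 mm⁴
  horizontal leg (remainder): d = -43.881 mm → contributes +1 658 331 mm⁴
Total I = 5 576 146 mm⁴.
For the y-axis: x̄ = 18.381 mm.
Repeating about the centroidal y-axis gives I_y = 1 133 298 mm⁴.
Polar second moment: J = I_x + I_y = 6 709 444 mm⁴.

J ≈ 6.71 × 10⁶ mm⁴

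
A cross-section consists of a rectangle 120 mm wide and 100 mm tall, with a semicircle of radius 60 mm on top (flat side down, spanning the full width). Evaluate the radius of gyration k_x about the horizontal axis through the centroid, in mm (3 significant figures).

k_x ≈ 43.4 mm

Break the section into simple shapes (no overlaps), measuring from the bottom-left corner of the bounding box.
Rectangular body: 120 × 100, A = 12 000 mm², y = 50 mm, Ī = 10 000 000 mm⁴.
Semicircular cap: semicircle r = 60, A = 5654.9 mm², y = 125.46 mm, Ī = 1 422 450 mm⁴.
Centroid: ȳ = ΣA·y / ΣA = 74.171 mm.
Transfer each piece to the horizontal axis through the centroid using Ī + A·d² with d = y − 74.171:
  rectangular body: d = -24.171 mm → contributes +17 011 095 mm⁴
  semicircular cap: d = 51.293 mm → contributes +16 300 456 mm⁴
Total I = 33 311 551 mm⁴.
Radius of gyration: k = √(I/A) = √(33 311 551 / 17 655) = 43.438 mm.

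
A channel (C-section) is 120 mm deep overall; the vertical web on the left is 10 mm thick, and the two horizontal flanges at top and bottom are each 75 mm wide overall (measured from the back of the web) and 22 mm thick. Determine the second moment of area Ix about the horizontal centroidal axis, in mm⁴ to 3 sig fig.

Ix ≈ 8.42 × 10⁶ mm⁴

Decompose the section into non-overlapping parts with the origin at the bottom-left of its bounding rectangle.
Web: 10 × 120, A = 1 200 mm², y = 60 mm, Ī = 1 440 000 mm⁴.
Top flange (beyond web): 65 × 22, A = 1 430 mm², y = 109 mm, Ī = 57 677 mm⁴.
Bottom flange (beyond web): 65 × 22, A = 1 430 mm², y = 11 mm, Ī = 57 677 mm⁴.
By symmetry the centroid is at mid-height, ȳ = 60 mm.
Transfer each piece to the horizontal centroidal axis using Ī + A·d² with d = y − 60:
  web: d = 0 mm → contributes +1 440 000 mm⁴
  top flange (beyond web): d = 49 mm → contributes +3 491 107 mm⁴
  bottom flange (beyond web): d = -49 mm → contributes +3 491 107 mm⁴
Total I = 8 422 213 mm⁴.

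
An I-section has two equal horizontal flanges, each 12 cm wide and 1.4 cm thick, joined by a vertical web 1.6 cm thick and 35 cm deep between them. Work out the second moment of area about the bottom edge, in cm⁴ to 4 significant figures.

Break the section into simple shapes (no overlaps), measuring from the bottom-left corner of the bounding box.
Bottom flange: 12 × 1.4, A = 16.8 cm², y = 0.7 cm, Ī = 2.744 cm⁴.
Web: 1.6 × 35, A = 56 cm², y = 18.9 cm, Ī = 5716.67 cm⁴.
Top flange: 12 × 1.4, A = 16.8 cm², y = 37.1 cm, Ī = 2.744 cm⁴.
Transfer each piece to a horizontal axis along the bottom face using Ī + A·d² with d = y − 0:
  bottom flange: d = 0.7 cm → contributes +10.976 cm⁴
  web: d = 18.9 cm → contributes +25720.4 cm⁴
  top flange: d = 37.1 cm → contributes +23126.4 cm⁴
Total I = 48857.8 cm⁴.

I_base ≈ 4.886 × 10⁴ cm⁴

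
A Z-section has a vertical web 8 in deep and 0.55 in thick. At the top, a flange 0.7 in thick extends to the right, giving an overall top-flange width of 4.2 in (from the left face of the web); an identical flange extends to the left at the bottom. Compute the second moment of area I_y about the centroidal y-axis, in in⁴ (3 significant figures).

I_y ≈ 28.3 in⁴

Split into non-overlapping primitives; take the origin at the lower-left of the bounding box.
Web: 0.55 × 8, A = 4.4 in², x = 3.925 in, Ī = 0.11092 in⁴.
Top flange (beyond web): 3.65 × 0.7, A = 2.555 in², x = 6.025 in, Ī = 2.8366 in⁴.
Bottom flange (beyond web): 3.65 × 0.7, A = 2.555 in², x = 1.825 in, Ī = 2.8366 in⁴.
Centroid: x̄ = ΣA·x / ΣA = 3.925 in.
Transfer each piece to the centroidal y-axis using Ī + A·d² with d = x − 3.925:
  web: d = 0 in → contributes +0.11092 in⁴
  top flange (beyond web): d = 2.1 in → contributes +14.104 in⁴
  bottom flange (beyond web): d = -2.1 in → contributes +14.104 in⁴
Total I = 28.319 in⁴.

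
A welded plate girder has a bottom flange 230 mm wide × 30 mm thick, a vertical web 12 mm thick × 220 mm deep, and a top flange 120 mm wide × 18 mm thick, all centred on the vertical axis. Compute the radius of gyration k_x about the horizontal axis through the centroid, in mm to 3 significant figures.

k_x ≈ 101 mm

Split into non-overlapping primitives; take the origin at the lower-left of the bounding box.
Bottom plate: 230 × 30, A = 6 900 mm², y = 15 mm, Ī = 517 500 mm⁴.
Web plate: 12 × 220, A = 2 640 mm², y = 140 mm, Ī = 10 648 000 mm⁴.
Top plate: 120 × 18, A = 2 160 mm², y = 259 mm, Ī = 58 320 mm⁴.
Centroid: ȳ = ΣA·y / ΣA = 88.251 mm.
Transfer each piece to the horizontal axis through the centroid using Ī + A·d² with d = y − 88.251:
  bottom plate: d = -73.251 mm → contributes +37 541 177 mm⁴
  web plate: d = 51.749 mm → contributes +17 717 735 mm⁴
  top plate: d = 170.75 mm → contributes +63 033 389 mm⁴
Total I = 118 292 301 mm⁴.
Radius of gyration: k = √(I/A) = √(118 292 301 / 11 700) = 100.55 mm.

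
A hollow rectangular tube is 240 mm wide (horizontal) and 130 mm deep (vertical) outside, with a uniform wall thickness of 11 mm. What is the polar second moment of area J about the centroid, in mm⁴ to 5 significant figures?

J ≈ 7.7573 × 10⁷ mm⁴

Break the section into simple shapes (no overlaps), measuring from the bottom-left corner of the bounding box.
Outer rectangle: 240 × 130, A = 31 200 mm², y = 65 mm, Ī = 43 940 000 mm⁴.
Inner void (subtracted): 218 × 108, A = 23 544 mm², y = 65 mm, Ī = 22 884 768 mm⁴.
By symmetry the centroid is at mid-height, ȳ = 65 mm.
All pieces are centred on the centroidal x-axis, so I = ΣĪ (holes subtracted) = 21 055 232 mm⁴.
Repeating about the centroidal y-axis gives I_y = 56 517 912 mm⁴.
Polar second moment: J = I_x + I_y = 77 573 144 mm⁴.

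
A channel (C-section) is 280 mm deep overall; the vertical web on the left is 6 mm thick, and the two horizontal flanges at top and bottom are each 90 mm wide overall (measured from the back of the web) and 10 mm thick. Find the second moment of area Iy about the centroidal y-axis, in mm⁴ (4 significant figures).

Iy ≈ 2.694 × 10⁶ mm⁴

Decompose the section into non-overlapping parts with the origin at the bottom-left of its bounding rectangle.
Web: 6 × 280, A = 1 680 mm², x = 3 mm, Ī = 5 040 mm⁴.
Top flange (beyond web): 84 × 10, A = 840 mm², x = 48 mm, Ī = 493 920 mm⁴.
Bottom flange (beyond web): 84 × 10, A = 840 mm², x = 48 mm, Ī = 493 920 mm⁴.
Centroid: x̄ = ΣA·x / ΣA = 25.5 mm.
Transfer each piece to the centroidal y-axis using Ī + A·d² with d = x − 25.5:
  web: d = -22.5 mm → contributes +855 540 mm⁴
  top flange (beyond web): d = 22.5 mm → contributes +919 170 mm⁴
  bottom flange (beyond web): d = 22.5 mm → contributes +919 170 mm⁴
Total I = 2 693 880 mm⁴.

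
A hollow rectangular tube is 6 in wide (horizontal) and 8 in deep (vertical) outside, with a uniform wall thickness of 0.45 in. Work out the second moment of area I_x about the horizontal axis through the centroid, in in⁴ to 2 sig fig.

I_x ≈ 100 in⁴

Treat the section as a set of non-overlapping primitives; coordinates are from the bounding-box lower-left.
Outer rectangle: 6 × 8, A = 48 in², y = 4 in, Ī = 256 in⁴.
Inner void (subtracted): 5.1 × 7.1, A = 36.21 in², y = 4 in, Ī = 152.1 in⁴.
By symmetry the centroid is at mid-height, ȳ = 4 in.
All pieces are centred on the horizontal axis through the centroid, so I = ΣĪ (holes subtracted) = 103.9 in⁴.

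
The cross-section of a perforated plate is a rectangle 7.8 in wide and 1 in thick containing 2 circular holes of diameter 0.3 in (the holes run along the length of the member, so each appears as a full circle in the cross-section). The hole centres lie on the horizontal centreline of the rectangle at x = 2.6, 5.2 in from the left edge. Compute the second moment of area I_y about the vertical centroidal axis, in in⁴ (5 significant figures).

I_y ≈ 39.306 in⁴

Decompose the section into non-overlapping parts with the origin at the bottom-left of its bounding rectangle.
Plate: 7.8 × 1, A = 7.8 in², x = 3.9 in, Ī = 39.546 in⁴.
Hole 1 (subtracted): ⌀0.3, A = 0.07068583 in², x = 2.6 in, Ī = 0.0003976078 in⁴.
Hole 2 (subtracted): ⌀0.3, A = 0.07068583 in², x = 5.2 in, Ī = 0.0003976078 in⁴.
By symmetry the centroid is at mid-width, x̄ = 3.9 in.
Transfer each piece to the vertical centroidal axis using Ī + A·d² with d = x − 3.9:
  plate: d = 0 in → contributes +39.546 in⁴
  hole 1: d = -1.3 in → contributes −0.1198567 in⁴
  hole 2: d = 1.3 in → contributes −0.1198567 in⁴
Total I = 39.30629 in⁴.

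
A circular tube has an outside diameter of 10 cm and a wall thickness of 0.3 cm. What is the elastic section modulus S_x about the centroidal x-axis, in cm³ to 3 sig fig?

Break the section into simple shapes (no overlaps), measuring from the bottom-left corner of the bounding box.
Outer circle: ⌀10, A = 78.54 cm², y = 5 cm, Ī = 490.87 cm⁴.
Bore (subtracted): ⌀9.4, A = 69.398 cm², y = 5 cm, Ī = 383.25 cm⁴.
By symmetry the centroid is at mid-height, ȳ = 5 cm.
All pieces are centred on the centroidal x-axis, so I = ΣĪ (holes subtracted) = 107.62 cm⁴.
Extreme fibre distance c = 5 cm; S = I/c = 21.525 cm³.

S_x ≈ 21.5 cm³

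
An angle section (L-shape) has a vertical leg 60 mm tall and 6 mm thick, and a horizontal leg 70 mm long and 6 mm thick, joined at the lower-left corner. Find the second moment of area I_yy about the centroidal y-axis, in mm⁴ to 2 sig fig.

Treat the section as a set of non-overlapping primitives; coordinates are from the bounding-box lower-left.
Vertical leg: 6 × 60, A = 360 mm², x = 3 mm, Ī = 1 080 mm⁴.
Horizontal leg (remainder): 64 × 6, A = 384 mm², x = 38 mm, Ī = 131 072 mm⁴.
Centroid: x̄ = ΣA·x / ΣA = 21.06 mm.
Transfer each piece to the centroidal y-axis using Ī + A·d² with d = x − 21.06:
  vertical leg: d = -18.06 mm → contributes +118 558 mm⁴
  horizontal leg (remainder): d = 16.94 mm → contributes +241 207 mm⁴
Total I = 359 765 mm⁴.

I_yy ≈ 3.6 × 10⁵ mm⁴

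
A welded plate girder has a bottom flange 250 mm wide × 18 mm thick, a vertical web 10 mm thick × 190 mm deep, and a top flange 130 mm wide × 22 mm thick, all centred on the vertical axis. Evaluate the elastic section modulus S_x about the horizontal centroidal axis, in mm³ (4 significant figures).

Break the section into simple shapes (no overlaps), measuring from the bottom-left corner of the bounding box.
Bottom plate: 250 × 18, A = 4 500 mm², y = 9 mm, Ī = 121 500 mm⁴.
Web plate: 10 × 190, A = 1 900 mm², y = 113 mm, Ī = 5 715 833 mm⁴.
Top plate: 130 × 22, A = 2 860 mm², y = 219 mm, Ī = 115 353 mm⁴.
Centroid: ȳ = ΣA·y / ΣA = 95.1987 mm.
Transfer each piece to the horizontal centroidal axis using Ī + A·d² with d = y − 95.1987:
  bottom plate: d = -86.1987 mm → contributes +33 557 475 mm⁴
  web plate: d = 17.8013 mm → contributes +6 317 917 mm⁴
  top plate: d = 123.801 mm → contributes +43 949 889 mm⁴
Total I = 83 825 281 mm⁴.
Extreme fibre distance c = 134.801 mm; S = I/c = 621 843 mm³.

S_x ≈ 6.218 × 10⁵ mm³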